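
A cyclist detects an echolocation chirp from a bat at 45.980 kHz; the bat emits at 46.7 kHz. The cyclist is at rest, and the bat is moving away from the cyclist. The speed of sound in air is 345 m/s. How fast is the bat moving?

f' = f · v/(v + v_s) ⇒ v_s = v · |1 − f/f'|.
v_s = 345 × |1 − 46.7/45.980| = 345 × 0.01566 ≈ 5.4 m/s.

5.4 m/s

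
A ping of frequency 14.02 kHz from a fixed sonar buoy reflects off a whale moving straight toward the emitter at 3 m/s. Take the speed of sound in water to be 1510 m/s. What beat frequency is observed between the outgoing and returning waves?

At the whale (a moving observer), f₁ = f₀ · (v + u)/v = 14.02 × 1513/1510 ≈ 14.0479 kHz.
On reflection it acts as a source moving toward the stationary detector: f₂ = f₁ · v/(v − u) = 14.0479 × 1510/1507 ≈ 14.0758 kHz.
Beat frequency (with f₀ = 14020 Hz): |f₂ − f₀| = 2u·f₀/(v − u) = 2 × 3 × 14020/1507 ≈ 55.8 Hz.

55.8 Hz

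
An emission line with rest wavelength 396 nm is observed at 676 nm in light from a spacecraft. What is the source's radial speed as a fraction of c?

0.489

λ'/λ₀ = 1.7071 > 1 (redshift), so the source is receding.
λ'/λ₀ = √((1 + β)/(1 − β)) for a receding source ⇒ β = (r² − 1)/(r² + 1) with r = λ'/λ₀.
β = (2.9141 − 1)/(2.9141 + 1) ≈ 0.489.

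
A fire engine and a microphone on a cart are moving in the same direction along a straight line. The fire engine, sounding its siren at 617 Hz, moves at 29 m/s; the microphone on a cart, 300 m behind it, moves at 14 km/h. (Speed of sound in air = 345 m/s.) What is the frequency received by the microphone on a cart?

14 km/h = 3.889 m/s.
The microphone on a cart is behind, so the fire engine is moving away from it while the microphone on a cart is moving toward the fire engine.
General Doppler shift: f' = f · (v + v_o)/(v + v_s).
f' = 617 × (345 + 3.889)/(345 + 29) = 617 × 348.89/374 ≈ 576 Hz.

576 Hz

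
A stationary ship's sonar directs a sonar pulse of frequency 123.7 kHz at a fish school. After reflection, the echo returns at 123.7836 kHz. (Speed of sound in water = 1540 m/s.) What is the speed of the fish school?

0.52 m/s

Double Doppler shift off a moving reflector: f₂ = f₀ · (v + u)/(v − u) (u > 0 toward emitter).
Rearranging, u = v · (f₂ − f₀)/(f₂ + f₀) = 1540 × 0.0836/247.4836 ≈ 0.52 m/s.
So the fish school is moving at 0.52 m/s toward the emitter.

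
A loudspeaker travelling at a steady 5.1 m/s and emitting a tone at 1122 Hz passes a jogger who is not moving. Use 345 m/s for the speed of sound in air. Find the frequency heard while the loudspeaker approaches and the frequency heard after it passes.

Approaching: f₁ = f · v/(v − v_s) = 1122 × 345/339.9 ≈ 1139 Hz.
Receding: f₂ = f · v/(v + v_s) = 1122 × 345/350.1 ≈ 1106 Hz.

1139 Hz approaching; 1106 Hz receding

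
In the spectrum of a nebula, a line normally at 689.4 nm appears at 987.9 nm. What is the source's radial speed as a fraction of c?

λ'/λ₀ = 1.4330 > 1 (redshift), so the source is receding.
λ'/λ₀ = √((1 + β)/(1 − β)) for a receding source ⇒ β = (r² − 1)/(r² + 1) with r = λ'/λ₀.
β = (2.0534 − 1)/(2.0534 + 1) ≈ 0.345.

0.345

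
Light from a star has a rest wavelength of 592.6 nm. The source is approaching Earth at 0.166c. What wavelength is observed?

501.2 nm

Relativistic Doppler for wavelength: λ' = λ₀ · √((1 − β)/(1 + β)).
λ' = 592.6 × √(0.8340/1.1660) = 592.6 × 0.84573 ≈ 501.2 nm.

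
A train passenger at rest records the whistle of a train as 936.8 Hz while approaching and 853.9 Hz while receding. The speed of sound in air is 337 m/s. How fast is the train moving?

15.6 m/s

f₁/f₂ = (v + v_s)/(v − v_s), so v_s = v · (f₁ − f₂)/(f₁ + f₂).
v_s = 337 × (936.8 − 853.9)/(936.8 + 853.9) = 337 × 82.9/1790.7 ≈ 15.6 m/s.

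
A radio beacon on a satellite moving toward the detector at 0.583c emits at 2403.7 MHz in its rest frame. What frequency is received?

4683.3 MHz

Relativistic Doppler for frequency: f' = f₀ · √((1 + β)/(1 − β)).
f' = 2403.7 × √(1.5830/0.4170) = 2403.7 × 1.94837 ≈ 4683.3 MHz.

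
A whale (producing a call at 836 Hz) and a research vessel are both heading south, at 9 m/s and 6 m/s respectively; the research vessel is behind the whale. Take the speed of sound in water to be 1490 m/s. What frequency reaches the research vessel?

The research vessel is behind, so the whale is moving away from it while the research vessel is moving toward the whale.
General Doppler shift: f' = f · (v + v_o)/(v + v_s).
f' = 836 × (1490 + 6)/(1490 + 9) = 836 × 1496/1499 ≈ 834 Hz.

834 Hz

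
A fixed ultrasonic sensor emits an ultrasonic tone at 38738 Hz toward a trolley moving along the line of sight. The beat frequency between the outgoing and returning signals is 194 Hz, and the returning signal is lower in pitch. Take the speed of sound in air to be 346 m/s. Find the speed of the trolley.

0.87 m/s

Double Doppler shift off a moving reflector: f₂ = f₀ · (v + u)/(v − u) (u > 0 toward emitter).
Returning signal is lower, so f₂ = f₀ − Δf = 38738 − 194 = 38544 Hz.
Rearranging, u = v · (f₂ − f₀)/(f₂ + f₀) = 346 × -194/77282 ≈ -0.87 m/s.
So the trolley is moving at 0.87 m/s away from the emitter.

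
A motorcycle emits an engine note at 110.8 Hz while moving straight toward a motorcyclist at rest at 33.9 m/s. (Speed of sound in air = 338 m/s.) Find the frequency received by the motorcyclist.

Moving source, stationary observer: f' = f · v/(v − v_s) since the source is approaching.
f' = 110.8 × 338/(338 − 33.9) = 110.8 × 338/304.1 ≈ 123 Hz.

123 Hz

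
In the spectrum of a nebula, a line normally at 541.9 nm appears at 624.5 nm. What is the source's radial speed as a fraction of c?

λ'/λ₀ = 1.1524 > 1 (redshift), so the source is receding.
λ'/λ₀ = √((1 + β)/(1 − β)) for a receding source ⇒ β = (r² − 1)/(r² + 1) with r = λ'/λ₀.
β = (1.3281 − 1)/(1.3281 + 1) ≈ 0.141.

0.141c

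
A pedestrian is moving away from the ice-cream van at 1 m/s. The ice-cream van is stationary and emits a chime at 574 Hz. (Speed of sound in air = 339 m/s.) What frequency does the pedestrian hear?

572 Hz

Only the observer moves, away from the source, so f' = f · (v − v_o)/v.
f' = 574 × (339 − 1)/339 = 574 × 338/339 ≈ 572 Hz.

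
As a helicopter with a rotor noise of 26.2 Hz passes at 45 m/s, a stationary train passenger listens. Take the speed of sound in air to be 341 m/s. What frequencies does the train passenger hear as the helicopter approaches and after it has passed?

30.2 Hz approaching; 23.1 Hz receding

Approaching: f₁ = f · v/(v − v_s) = 26.2 × 341/296 ≈ 30.2 Hz.
Receding: f₂ = f · v/(v + v_s) = 26.2 × 341/386 ≈ 23.1 Hz.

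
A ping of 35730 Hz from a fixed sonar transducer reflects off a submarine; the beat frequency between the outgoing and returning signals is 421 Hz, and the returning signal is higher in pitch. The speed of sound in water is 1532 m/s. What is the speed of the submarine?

9.0 m/s

Double Doppler shift off a moving reflector: f₂ = f₀ · (v + u)/(v − u) (u > 0 toward emitter).
Returning signal is higher, so f₂ = f₀ + Δf = 35730 + 421 = 36151 Hz.
Rearranging, u = v · (f₂ − f₀)/(f₂ + f₀) = 1532 × 421/71881 ≈ 9.0 m/s.
So the submarine is moving at 9.0 m/s toward the emitter.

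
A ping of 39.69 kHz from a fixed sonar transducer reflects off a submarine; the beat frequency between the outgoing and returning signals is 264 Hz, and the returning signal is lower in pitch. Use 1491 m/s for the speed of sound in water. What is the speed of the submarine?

5.0 m/s

Double Doppler shift off a moving reflector: f₂ = f₀ · (v + u)/(v − u) (u > 0 toward emitter).
Returning signal is lower, so f₂ = f₀ − Δf = 39690 − 264 = 39426 Hz.
Rearranging, u = v · (f₂ − f₀)/(f₂ + f₀) = 1491 × -264/79116 ≈ -5.0 m/s.
So the submarine is moving at 5.0 m/s away from the emitter.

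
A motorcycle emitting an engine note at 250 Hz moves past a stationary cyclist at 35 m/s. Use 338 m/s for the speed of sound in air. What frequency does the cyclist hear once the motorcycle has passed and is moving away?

227 Hz

Receding: f₂ = f · v/(v + v_s) = 250 × 338/373 ≈ 227 Hz.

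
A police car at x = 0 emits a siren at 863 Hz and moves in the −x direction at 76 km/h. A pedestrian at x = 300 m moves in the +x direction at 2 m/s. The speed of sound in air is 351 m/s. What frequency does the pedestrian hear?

76 km/h = 21.11 m/s.
The observer lies on the +x side, so the source is heading away from the observer and the observer is heading away from the source.
General Doppler shift: f' = f · (v − v_o)/(v + v_s).
f' = 863 × (351 − 2)/(351 + 21.11) = 863 × 349/372.11 ≈ 809 Hz.

809 Hz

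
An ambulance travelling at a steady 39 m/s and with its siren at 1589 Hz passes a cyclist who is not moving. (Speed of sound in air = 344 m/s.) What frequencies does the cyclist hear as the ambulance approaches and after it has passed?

Approaching: f₁ = f · v/(v − v_s) = 1589 × 344/305 ≈ 1792 Hz.
Receding: f₂ = f · v/(v + v_s) = 1589 × 344/383 ≈ 1427 Hz.

1792 Hz approaching; 1427 Hz receding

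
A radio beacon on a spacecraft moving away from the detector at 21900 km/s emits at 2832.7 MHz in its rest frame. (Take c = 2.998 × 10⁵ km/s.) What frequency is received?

2632.8 MHz

β = v/c = 21900/299800 = 0.0730.
Relativistic Doppler for frequency: f' = f₀ · √((1 − β)/(1 + β)).
f' = 2832.7 × √(0.9270/1.0730) = 2832.7 × 0.92943 ≈ 2632.8 MHz.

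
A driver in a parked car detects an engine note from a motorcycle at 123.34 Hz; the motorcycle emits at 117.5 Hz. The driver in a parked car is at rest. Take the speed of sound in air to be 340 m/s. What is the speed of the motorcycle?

f' > f, so the motorcycle is approaching.
f' = f · v/(v − v_s) ⇒ v_s = v · |1 − f/f'|.
v_s = 340 × |1 − 117.5/123.34| = 340 × 0.04735 ≈ 16.1 m/s.

16.1 m/s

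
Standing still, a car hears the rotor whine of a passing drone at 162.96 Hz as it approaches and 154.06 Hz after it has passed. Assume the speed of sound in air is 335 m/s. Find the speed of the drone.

f₁/f₂ = (v + v_s)/(v − v_s), so v_s = v · (f₁ − f₂)/(f₁ + f₂).
v_s = 335 × (162.96 − 154.06)/(162.96 + 154.06) = 335 × 8.90/317.02 ≈ 9.4 m/s.

9.4 m/s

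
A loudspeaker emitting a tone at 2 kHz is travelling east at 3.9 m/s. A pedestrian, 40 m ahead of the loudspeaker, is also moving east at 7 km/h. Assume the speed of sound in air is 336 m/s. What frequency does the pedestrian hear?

7 km/h = 1.944 m/s.
The pedestrian is ahead, so the loudspeaker is moving toward it while the pedestrian is moving away from the loudspeaker.
General Doppler shift: f' = f · (v − v_o)/(v − v_s).
f' = 2 × (336 − 1.944)/(336 − 3.9) = 2 × 334.06/332.1 ≈ 2.01 kHz.

2.01 kHz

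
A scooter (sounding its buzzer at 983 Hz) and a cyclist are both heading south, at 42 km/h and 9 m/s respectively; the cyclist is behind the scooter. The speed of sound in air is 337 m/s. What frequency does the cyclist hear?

975 Hz

42 km/h = 11.67 m/s.
The cyclist is behind, so the scooter is moving away from it while the cyclist is moving toward the scooter.
With source receding and observer approaching, f' = f · (v + v_o)/(v + v_s).
f' = 983 × (337 + 9)/(337 + 11.67) = 983 × 346/348.67 ≈ 975 Hz.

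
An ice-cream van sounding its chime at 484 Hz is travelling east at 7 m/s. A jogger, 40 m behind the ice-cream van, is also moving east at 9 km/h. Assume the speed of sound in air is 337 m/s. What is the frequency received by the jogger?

478 Hz

9 km/h = 2.5 m/s.
The jogger is behind, so the ice-cream van is moving away from it while the jogger is moving toward the ice-cream van.
Both move, so f' = f · (v + v_o)/(v + v_s).
f' = 484 × (337 + 2.5)/(337 + 7) = 484 × 339.5/344 ≈ 478 Hz.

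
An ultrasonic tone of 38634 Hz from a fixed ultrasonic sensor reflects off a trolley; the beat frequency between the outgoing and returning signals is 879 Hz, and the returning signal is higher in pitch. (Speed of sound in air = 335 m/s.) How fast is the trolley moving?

3.8 m/s

Double Doppler shift off a moving reflector: f₂ = f₀ · (v + u)/(v − u) (u > 0 toward emitter).
Returning signal is higher, so f₂ = f₀ + Δf = 38634 + 879 = 39513 Hz.
Rearranging, u = v · (f₂ − f₀)/(f₂ + f₀) = 335 × 879/78147 ≈ 3.8 m/s.
So the trolley is moving at 3.8 m/s toward the emitter.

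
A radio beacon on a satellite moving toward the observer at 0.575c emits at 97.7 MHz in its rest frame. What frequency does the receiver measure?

Relativistic Doppler for frequency: f' = f₀ · √((1 + β)/(1 − β)).
f' = 97.7 × √(1.5750/0.4250) = 97.7 × 1.92507 ≈ 188.1 MHz.

188.1 MHz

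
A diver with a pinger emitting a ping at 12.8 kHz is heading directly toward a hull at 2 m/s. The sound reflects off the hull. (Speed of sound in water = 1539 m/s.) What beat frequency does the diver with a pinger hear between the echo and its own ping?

The hull receives the sound from a moving source: f₁ = f₀ · v/(v − v_e) = 12.8 × 1539/1537 ≈ 12.8167 kHz.
On the return leg the diver with a pinger is a moving observer: f₂ = f₁ · (v + v_e)/v = 12.8167 × 1541/1539 ≈ 12.8333 kHz.
Beat against the emitted tone (with f₀ = 12800 Hz): |f₂ − f₀| = 2v_e·f₀/(v − v_e) = 2 × 2 × 12800/1537 ≈ 33.3 Hz.

33.3 Hz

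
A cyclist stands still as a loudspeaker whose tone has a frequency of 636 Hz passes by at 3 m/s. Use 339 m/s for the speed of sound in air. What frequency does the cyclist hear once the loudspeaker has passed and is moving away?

630 Hz

Receding: f₂ = f · v/(v + v_s) = 636 × 339/342 ≈ 630 Hz.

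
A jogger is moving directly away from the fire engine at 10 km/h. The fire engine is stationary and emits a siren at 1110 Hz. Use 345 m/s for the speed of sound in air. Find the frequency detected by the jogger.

1101 Hz

10 km/h = 2.778 m/s.
Only the observer moves, away from the source, so f' = f · (v − v_o)/v.
f' = 1110 × (345 − 2.778)/345 = 1110 × 342.22/345 ≈ 1101 Hz.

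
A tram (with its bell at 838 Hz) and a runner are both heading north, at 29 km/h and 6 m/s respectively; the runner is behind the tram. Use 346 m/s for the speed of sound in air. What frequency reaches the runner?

833 Hz

29 km/h = 8.056 m/s.
The runner is behind, so the tram is moving away from it while the runner is moving toward the tram.
With source receding and observer approaching, f' = f · (v + v_o)/(v + v_s).
f' = 838 × (346 + 6)/(346 + 8.056) = 838 × 352/354.06 ≈ 833 Hz.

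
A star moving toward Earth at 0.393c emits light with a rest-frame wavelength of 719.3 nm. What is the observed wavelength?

Relativistic Doppler for wavelength: λ' = λ₀ · √((1 − β)/(1 + β)).
λ' = 719.3 × √(0.6070/1.3930) = 719.3 × 0.66011 ≈ 474.8 nm.

474.8 nm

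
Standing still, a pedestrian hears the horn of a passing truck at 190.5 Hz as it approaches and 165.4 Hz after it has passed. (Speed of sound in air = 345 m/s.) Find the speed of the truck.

24.3 m/s

f₁/f₂ = (v + v_s)/(v − v_s), so v_s = v · (f₁ − f₂)/(f₁ + f₂).
v_s = 345 × (190.5 − 165.4)/(190.5 + 165.4) = 345 × 25.1/355.9 ≈ 24.3 m/s.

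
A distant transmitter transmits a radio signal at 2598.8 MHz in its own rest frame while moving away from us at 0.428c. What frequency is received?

Relativistic Doppler for frequency: f' = f₀ · √((1 − β)/(1 + β)).
f' = 2598.8 × √(0.5720/1.4280) = 2598.8 × 0.63290 ≈ 1644.8 MHz.

1644.8 MHz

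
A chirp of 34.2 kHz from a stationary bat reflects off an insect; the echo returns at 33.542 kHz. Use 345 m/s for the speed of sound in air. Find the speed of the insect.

3.4 m/s

Double Doppler shift off a moving reflector: f₂ = f₀ · (v + u)/(v − u) (u > 0 toward emitter).
Rearranging, u = v · (f₂ − f₀)/(f₂ + f₀) = 345 × -0.658/67.742 ≈ -3.4 m/s.
So the insect is moving at 3.4 m/s away from the emitter.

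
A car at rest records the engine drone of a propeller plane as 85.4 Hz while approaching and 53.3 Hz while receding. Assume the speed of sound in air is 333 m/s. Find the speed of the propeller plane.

f₁/f₂ = (v + v_s)/(v − v_s), so v_s = v · (f₁ − f₂)/(f₁ + f₂).
v_s = 333 × (85.4 − 53.3)/(85.4 + 53.3) = 333 × 32.1/138.7 ≈ 77 m/s.

77 m/s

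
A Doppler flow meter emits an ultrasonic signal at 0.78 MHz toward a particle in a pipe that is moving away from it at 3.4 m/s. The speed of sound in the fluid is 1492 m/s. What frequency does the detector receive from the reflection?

0.7765 MHz

The particle in a pipe first receives the wave as a moving observer: f₁ = f₀ · (v − u)/v = 0.78 × (1492 − 3.4)/1492 ≈ 0.7782 MHz.
On reflection it acts as a source moving away from the stationary detector: f₂ = f₁ · v/(v + u) = 0.7782 × 1492/1495.4 ≈ 0.7765 MHz.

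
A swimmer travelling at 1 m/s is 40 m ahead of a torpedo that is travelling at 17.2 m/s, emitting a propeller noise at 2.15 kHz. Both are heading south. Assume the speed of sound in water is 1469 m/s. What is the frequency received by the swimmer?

2.17 kHz

The swimmer is ahead, so the torpedo is moving toward it while the swimmer is moving away from the torpedo.
General Doppler shift: f' = f · (v − v_o)/(v − v_s).
f' = 2.15 × (1469 − 1)/(1469 − 17.2) = 2.15 × 1468/1451.8 ≈ 2.17 kHz.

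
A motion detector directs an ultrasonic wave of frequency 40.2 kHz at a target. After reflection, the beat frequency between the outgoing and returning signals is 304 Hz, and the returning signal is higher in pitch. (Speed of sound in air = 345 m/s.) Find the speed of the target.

Double Doppler shift off a moving reflector: f₂ = f₀ · (v + u)/(v − u) (u > 0 toward emitter).
Returning signal is higher, so f₂ = f₀ + Δf = 40200 + 304 = 40504 Hz.
Rearranging, u = v · (f₂ − f₀)/(f₂ + f₀) = 345 × 304/80704 ≈ 1.30 m/s.
So the target is moving at 1.30 m/s toward the emitter.

1.30 m/s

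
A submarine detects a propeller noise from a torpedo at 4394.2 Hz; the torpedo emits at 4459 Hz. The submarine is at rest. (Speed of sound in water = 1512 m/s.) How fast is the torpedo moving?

f' < f, so the torpedo is receding.
f' = f · v/(v + v_s) ⇒ v_s = v · |1 − f/f'|.
v_s = 1512 × |1 − 4459/4394.2| = 1512 × 0.01475 ≈ 22.3 m/s.

22.3 m/s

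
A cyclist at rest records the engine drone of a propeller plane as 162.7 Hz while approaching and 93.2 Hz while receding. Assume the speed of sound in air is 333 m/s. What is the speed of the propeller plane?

f₁/f₂ = (v + v_s)/(v − v_s), so v_s = v · (f₁ − f₂)/(f₁ + f₂).
v_s = 333 × (162.7 − 93.2)/(162.7 + 93.2) = 333 × 69.5/255.9 ≈ 90 m/s.

90 m/s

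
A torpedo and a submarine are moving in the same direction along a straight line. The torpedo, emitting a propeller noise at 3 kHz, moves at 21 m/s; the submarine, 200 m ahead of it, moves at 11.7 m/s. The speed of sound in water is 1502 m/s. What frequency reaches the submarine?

3.02 kHz

The submarine is ahead, so the torpedo is moving toward it while the submarine is moving away from the torpedo.
General Doppler shift: f' = f · (v − v_o)/(v − v_s).
f' = 3 × (1502 − 11.7)/(1502 − 21) = 3 × 1490.3/1481 ≈ 3.02 kHz.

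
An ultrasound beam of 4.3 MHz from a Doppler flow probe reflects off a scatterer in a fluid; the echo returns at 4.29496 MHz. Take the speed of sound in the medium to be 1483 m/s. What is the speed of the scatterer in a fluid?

0.87 m/s

Double Doppler shift off a moving reflector: f₂ = f₀ · (v + u)/(v − u) (u > 0 toward emitter).
Rearranging, u = v · (f₂ − f₀)/(f₂ + f₀) = 1483 × -0.00504/8.59496 ≈ -0.87 m/s.
So the scatterer in a fluid is moving at 0.87 m/s away from the emitter.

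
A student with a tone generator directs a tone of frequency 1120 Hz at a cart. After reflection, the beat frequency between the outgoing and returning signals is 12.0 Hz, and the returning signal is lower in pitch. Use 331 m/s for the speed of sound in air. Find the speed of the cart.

Double Doppler shift off a moving reflector: f₂ = f₀ · (v + u)/(v − u) (u > 0 toward emitter).
Returning signal is lower, so f₂ = f₀ − Δf = 1120 − 12 = 1108 Hz.
Rearranging, u = v · (f₂ − f₀)/(f₂ + f₀) = 331 × -12/2228 ≈ -1.78 m/s.
So the cart is moving at 1.78 m/s away from the emitter.

1.78 m/s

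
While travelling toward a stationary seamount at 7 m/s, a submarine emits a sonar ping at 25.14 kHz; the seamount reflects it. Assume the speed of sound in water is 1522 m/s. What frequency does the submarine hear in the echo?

25.4 kHz

The seamount receives the sound from a moving source: f₁ = f₀ · v/(v − v_e) = 25.14 × 1522/1515 ≈ 25.3 kHz.
On the return leg the submarine is a moving observer: f₂ = f₁ · (v + v_e)/v = 25.3 × 1529/1522 ≈ 25.4 kHz.
Equivalently f₂ = f₀ · (v + v_e)/(v − v_e).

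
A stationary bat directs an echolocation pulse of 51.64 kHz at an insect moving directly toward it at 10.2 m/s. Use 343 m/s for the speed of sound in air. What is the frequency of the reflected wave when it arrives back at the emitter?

The insect first receives the wave as a moving observer: f₁ = f₀ · (v + u)/v = 51.64 × (343 + 10.2)/343 ≈ 53.2 kHz.
On reflection it acts as a source moving toward the stationary detector: f₂ = f₁ · v/(v − u) = 53.2 × 343/332.8 ≈ 54.8 kHz.

54.8 kHz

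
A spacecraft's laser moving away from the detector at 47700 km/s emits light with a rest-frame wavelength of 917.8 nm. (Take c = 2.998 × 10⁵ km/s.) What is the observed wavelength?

β = v/c = 47700/299800 = 0.1591.
Relativistic Doppler for wavelength: λ' = λ₀ · √((1 + β)/(1 − β)).
λ' = 917.8 × √(1.1591/0.8409) = 917.8 × 1.17406 ≈ 1077.6 nm.

1077.6 nm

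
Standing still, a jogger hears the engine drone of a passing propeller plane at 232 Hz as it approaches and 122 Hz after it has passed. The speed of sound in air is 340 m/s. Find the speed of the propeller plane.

f₁/f₂ = (v + v_s)/(v − v_s), so v_s = v · (f₁ − f₂)/(f₁ + f₂).
v_s = 340 × (232 − 122)/(232 + 122) = 340 × 110/354 ≈ 106 m/s.

106 m/s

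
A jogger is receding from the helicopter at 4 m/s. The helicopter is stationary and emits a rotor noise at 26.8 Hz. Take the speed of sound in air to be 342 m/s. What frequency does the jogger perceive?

26.5 Hz

Moving observer, stationary source: f' = f · (v − v_o)/v.
f' = 26.8 × (342 − 4)/342 = 26.8 × 338/342 ≈ 26.5 Hz.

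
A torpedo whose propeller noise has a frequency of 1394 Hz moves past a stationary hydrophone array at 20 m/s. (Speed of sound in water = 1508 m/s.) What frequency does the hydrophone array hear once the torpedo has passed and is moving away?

Receding: f₂ = f · v/(v + v_s) = 1394 × 1508/1528 ≈ 1376 Hz.

1376 Hz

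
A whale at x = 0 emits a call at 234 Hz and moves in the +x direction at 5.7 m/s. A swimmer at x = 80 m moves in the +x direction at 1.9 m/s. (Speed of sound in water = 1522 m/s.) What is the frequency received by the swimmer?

235 Hz

The observer lies on the +x side, so the source is heading toward the observer and the observer is heading away from the source.
General Doppler shift: f' = f · (v − v_o)/(v − v_s).
f' = 234 × (1522 − 1.9)/(1522 − 5.7) = 234 × 1520.1/1516.3 ≈ 235 Hz.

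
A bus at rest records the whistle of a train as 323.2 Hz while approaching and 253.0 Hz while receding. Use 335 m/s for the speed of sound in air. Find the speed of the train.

41 m/s

f₁/f₂ = (v + v_s)/(v − v_s), so v_s = v · (f₁ − f₂)/(f₁ + f₂).
v_s = 335 × (323.2 − 253.0)/(323.2 + 253.0) = 335 × 70.2/576.2 ≈ 41 m/s.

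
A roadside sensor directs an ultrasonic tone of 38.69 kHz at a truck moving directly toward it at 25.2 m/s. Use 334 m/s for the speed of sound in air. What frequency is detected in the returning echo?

The truck first receives the wave as a moving observer: f₁ = f₀ · (v + u)/v = 38.69 × (334 + 25.2)/334 ≈ 41.6 kHz.
The reflection then acts as a moving source: f₂ = f₁ · v/(v − u) ≈ 45.0 kHz.

45.0 kHz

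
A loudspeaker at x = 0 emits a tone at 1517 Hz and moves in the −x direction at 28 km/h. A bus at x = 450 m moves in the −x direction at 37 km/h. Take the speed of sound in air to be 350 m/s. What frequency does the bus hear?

1528 Hz

28 km/h = 7.778 m/s; 37 km/h = 10.28 m/s.
The observer lies on the +x side, so the source is heading away from the observer and the observer is heading toward the source.
Both move, so f' = f · (v + v_o)/(v + v_s).
f' = 1517 × (350 + 10.28)/(350 + 7.778) = 1517 × 360.28/357.78 ≈ 1528 Hz.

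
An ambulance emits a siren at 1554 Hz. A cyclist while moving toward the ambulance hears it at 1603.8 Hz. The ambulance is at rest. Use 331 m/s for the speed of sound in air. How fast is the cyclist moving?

10.6 m/s

f' = f · (v + v_o)/v ⇒ v_o = v · |f'/f − 1|.
v_o = 331 × |1603.8/1554 − 1| = 331 × 0.03205 ≈ 10.6 m/s.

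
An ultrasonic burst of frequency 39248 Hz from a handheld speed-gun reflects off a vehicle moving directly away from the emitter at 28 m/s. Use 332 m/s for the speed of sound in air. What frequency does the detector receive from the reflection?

At the vehicle (a moving observer), f₁ = f₀ · (v − u)/v = 39248 × 304/332 ≈ 35938 Hz.
The reflection then acts as a moving source: f₂ = f₁ · v/(v + u) ≈ 33143 Hz.

33143 Hz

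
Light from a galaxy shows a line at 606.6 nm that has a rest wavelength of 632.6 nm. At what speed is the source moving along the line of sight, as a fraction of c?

λ'/λ₀ = 0.9589 < 1 (blueshift), so the source is approaching.
λ'/λ₀ = √((1 − β)/(1 + β)) for an approaching source ⇒ β = (1 − r²)/(1 + r²) with r = λ'/λ₀.
β = (1 − 0.9195)/(1 + 0.9195) ≈ 0.042.

0.042c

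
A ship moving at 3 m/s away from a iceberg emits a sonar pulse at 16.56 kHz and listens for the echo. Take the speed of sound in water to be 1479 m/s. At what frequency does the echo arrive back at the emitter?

The iceberg receives the sound from a moving source: f₁ = f₀ · v/(v + v_e) = 16.56 × 1479/1482 ≈ 16.53 kHz.
On the return leg the ship is a moving observer: f₂ = f₁ · (v − v_e)/v = 16.53 × 1476/1479 ≈ 16.49 kHz.

16.49 kHz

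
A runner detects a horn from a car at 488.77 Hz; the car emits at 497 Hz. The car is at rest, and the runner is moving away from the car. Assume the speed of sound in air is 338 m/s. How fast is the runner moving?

f' = f · (v − v_o)/v ⇒ v_o = v · |f'/f − 1|.
v_o = 338 × |488.77/497 − 1| = 338 × 0.01656 ≈ 5.6 m/s.

5.6 m/s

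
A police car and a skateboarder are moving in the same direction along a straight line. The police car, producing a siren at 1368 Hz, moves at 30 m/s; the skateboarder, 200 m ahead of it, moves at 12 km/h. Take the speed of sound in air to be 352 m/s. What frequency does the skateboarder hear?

12 km/h = 3.333 m/s.
The skateboarder is ahead, so the police car is moving toward it while the skateboarder is moving away from the police car.
With source approaching and observer receding, f' = f · (v − v_o)/(v − v_s).
f' = 1368 × (352 − 3.333)/(352 − 30) = 1368 × 348.67/322 ≈ 1481 Hz.

1481 Hz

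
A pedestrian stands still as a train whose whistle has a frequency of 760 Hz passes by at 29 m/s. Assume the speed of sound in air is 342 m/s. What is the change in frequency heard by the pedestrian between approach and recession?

130 Hz

Approaching: f₁ = f · v/(v − v_s) = 760 × 342/313 ≈ 830 Hz.
Receding: f₂ = f · v/(v + v_s) = 760 × 342/371 ≈ 701 Hz.
Drop: f₁ − f₂ = 2f·v·v_s/(v² − v_s²) = 2 × 760 × 342 × 29/(342² − 29²) ≈ 130 Hz.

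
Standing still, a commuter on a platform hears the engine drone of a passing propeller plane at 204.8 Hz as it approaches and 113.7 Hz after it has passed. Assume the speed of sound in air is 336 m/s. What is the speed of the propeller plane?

f₁/f₂ = (v + v_s)/(v − v_s), so v_s = v · (f₁ − f₂)/(f₁ + f₂).
v_s = 336 × (204.8 − 113.7)/(204.8 + 113.7) = 336 × 91.1/318.5 ≈ 96 m/s.

96 m/s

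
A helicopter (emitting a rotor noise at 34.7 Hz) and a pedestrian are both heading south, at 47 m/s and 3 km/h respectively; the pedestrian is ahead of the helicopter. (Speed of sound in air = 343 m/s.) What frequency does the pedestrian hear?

40.1 Hz

3 km/h = 0.8333 m/s.
The pedestrian is ahead, so the helicopter is moving toward it while the pedestrian is moving away from the helicopter.
With source approaching and observer receding, f' = f · (v − v_o)/(v − v_s).
f' = 34.7 × (343 − 0.8333)/(343 − 47) = 34.7 × 342.17/296 ≈ 40.1 Hz.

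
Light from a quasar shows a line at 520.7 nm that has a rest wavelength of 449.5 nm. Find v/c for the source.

0.146

λ'/λ₀ = 1.1584 > 1 (redshift), so the source is receding.
λ'/λ₀ = √((1 + β)/(1 − β)) for a receding source ⇒ β = (r² − 1)/(r² + 1) with r = λ'/λ₀.
β = (1.3419 − 1)/(1.3419 + 1) ≈ 0.146.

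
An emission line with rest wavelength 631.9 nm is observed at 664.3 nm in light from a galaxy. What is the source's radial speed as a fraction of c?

0.050c

λ'/λ₀ = 1.0513 > 1 (redshift), so the source is receding.
λ'/λ₀ = √((1 + β)/(1 − β)) for a receding source ⇒ β = (r² − 1)/(r² + 1) with r = λ'/λ₀.
β = (1.1052 − 1)/(1.1052 + 1) ≈ 0.050.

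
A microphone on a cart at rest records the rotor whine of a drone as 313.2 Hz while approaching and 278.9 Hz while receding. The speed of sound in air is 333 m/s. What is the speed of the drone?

19.3 m/s

f₁/f₂ = (v + v_s)/(v − v_s), so v_s = v · (f₁ − f₂)/(f₁ + f₂).
v_s = 333 × (313.2 − 278.9)/(313.2 + 278.9) = 333 × 34.3/592.1 ≈ 19.3 m/s.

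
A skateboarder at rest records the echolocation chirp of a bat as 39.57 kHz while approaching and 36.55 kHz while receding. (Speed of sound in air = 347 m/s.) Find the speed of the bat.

f₁/f₂ = (v + v_s)/(v − v_s), so v_s = v · (f₁ − f₂)/(f₁ + f₂).
v_s = 347 × (39.57 − 36.55)/(39.57 + 36.55) = 347 × 3.02/76.12 ≈ 13.8 m/s.

13.8 m/s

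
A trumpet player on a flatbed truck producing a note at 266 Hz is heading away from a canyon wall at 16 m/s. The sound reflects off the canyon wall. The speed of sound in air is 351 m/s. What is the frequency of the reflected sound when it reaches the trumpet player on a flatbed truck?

The canyon wall receives the sound from a moving source: f₁ = f₀ · v/(v + v_e) = 266 × 351/367 ≈ 254 Hz.
On the return leg the trumpet player on a flatbed truck is a moving observer: f₂ = f₁ · (v − v_e)/v = 254 × 335/351 ≈ 243 Hz.
Equivalently f₂ = f₀ · (v − v_e)/(v + v_e).

243 Hz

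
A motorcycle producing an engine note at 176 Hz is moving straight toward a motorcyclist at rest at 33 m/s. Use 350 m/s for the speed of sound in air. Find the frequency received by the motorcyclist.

Only the source moves, toward the listener, so f' = f · v/(v − v_s).
f' = 176 × 350/(350 − 33) = 176 × 350/317 ≈ 194 Hz.

194 Hz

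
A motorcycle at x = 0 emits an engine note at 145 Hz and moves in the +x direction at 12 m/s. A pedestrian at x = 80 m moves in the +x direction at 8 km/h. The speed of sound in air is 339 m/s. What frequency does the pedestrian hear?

8 km/h = 2.222 m/s.
The observer lies on the +x side, so the source is heading toward the observer and the observer is heading away from the source.
Both move, so f' = f · (v − v_o)/(v − v_s).
f' = 145 × (339 − 2.222)/(339 − 12) = 145 × 336.78/327 ≈ 149 Hz.

149 Hz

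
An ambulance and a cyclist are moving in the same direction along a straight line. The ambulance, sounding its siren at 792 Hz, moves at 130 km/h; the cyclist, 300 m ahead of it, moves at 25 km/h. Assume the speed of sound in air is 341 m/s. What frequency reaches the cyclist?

868 Hz

130 km/h = 36.11 m/s; 25 km/h = 6.944 m/s.
The cyclist is ahead, so the ambulance is moving toward it while the cyclist is moving away from the ambulance.
Both move, so f' = f · (v − v_o)/(v − v_s).
f' = 792 × (341 − 6.944)/(341 − 36.11) = 792 × 334.06/304.89 ≈ 868 Hz.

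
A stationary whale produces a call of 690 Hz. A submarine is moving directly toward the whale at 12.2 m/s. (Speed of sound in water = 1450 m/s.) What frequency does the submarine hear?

Moving observer, stationary source: f' = f · (v + v_o)/v.
f' = 690 × (1450 + 12.2)/1450 = 690 × 1462.2/1450 ≈ 696 Hz.

696 Hz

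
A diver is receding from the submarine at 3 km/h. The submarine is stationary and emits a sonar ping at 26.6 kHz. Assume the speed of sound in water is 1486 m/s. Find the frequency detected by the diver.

26.6 kHz

3 km/h = 0.8333 m/s.
Moving observer, stationary source: f' = f · (v − v_o)/v.
f' = 26.6 × (1486 − 0.8333)/1486 = 26.6 × 1485.2/1486 ≈ 26.6 kHz.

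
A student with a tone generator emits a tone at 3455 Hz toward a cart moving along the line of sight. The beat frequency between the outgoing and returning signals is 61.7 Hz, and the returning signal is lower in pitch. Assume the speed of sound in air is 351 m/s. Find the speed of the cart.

Double Doppler shift off a moving reflector: f₂ = f₀ · (v + u)/(v − u) (u > 0 toward emitter).
Returning signal is lower, so f₂ = f₀ − Δf = 3455 − 61.7 = 3393.3 Hz.
Rearranging, u = v · (f₂ − f₀)/(f₂ + f₀) = 351 × -61.7/6848.3 ≈ -3.2 m/s.
So the cart is moving at 3.2 m/s away from the emitter.

3.2 m/s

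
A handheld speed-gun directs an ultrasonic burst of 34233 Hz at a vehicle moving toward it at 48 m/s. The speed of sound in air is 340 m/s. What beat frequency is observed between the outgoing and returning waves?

At the vehicle (a moving observer), f₁ = f₀ · (v + u)/v = 34233 × 388/340 ≈ 39066 Hz.
On reflection it acts as a source moving toward the stationary detector: f₂ = f₁ · v/(v − u) = 39066 × 340/292 ≈ 45488 Hz.
Beat frequency: |f₂ − f₀| = 2u·f₀/(v − u) = 2 × 48 × 34233/292 ≈ 11255 Hz.

11255 Hz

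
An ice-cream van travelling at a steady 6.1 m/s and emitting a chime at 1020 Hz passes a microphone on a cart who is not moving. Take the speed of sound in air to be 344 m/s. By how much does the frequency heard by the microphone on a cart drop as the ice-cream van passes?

36.2 Hz

Approaching: f₁ = f · v/(v − v_s) = 1020 × 344/337.9 ≈ 1038.4 Hz.
Receding: f₂ = f · v/(v + v_s) = 1020 × 344/350.1 ≈ 1002.2 Hz.
Drop: f₁ − f₂ = 2f·v·v_s/(v² − v_s²) = 2 × 1020 × 344 × 6.1/(344² − 6.1²) ≈ 36.2 Hz.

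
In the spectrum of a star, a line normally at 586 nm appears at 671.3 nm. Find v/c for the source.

0.135c

λ'/λ₀ = 1.1456 > 1 (redshift), so the source is receding.
λ'/λ₀ = √((1 + β)/(1 − β)) for a receding source ⇒ β = (r² − 1)/(r² + 1) with r = λ'/λ₀.
β = (1.3123 − 1)/(1.3123 + 1) ≈ 0.135.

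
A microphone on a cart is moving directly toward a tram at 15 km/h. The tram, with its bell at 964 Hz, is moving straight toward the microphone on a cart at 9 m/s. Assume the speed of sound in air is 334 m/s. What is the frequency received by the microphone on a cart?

1003 Hz

15 km/h = 4.167 m/s.
With source approaching and observer approaching, f' = f · (v + v_o)/(v − v_s).
f' = 964 × (334 + 4.167)/(334 − 9) = 964 × 338.17/325 ≈ 1003 Hz.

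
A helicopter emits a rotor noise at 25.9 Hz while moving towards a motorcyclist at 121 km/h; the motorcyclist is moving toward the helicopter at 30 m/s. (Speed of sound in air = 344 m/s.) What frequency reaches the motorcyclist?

31.2 Hz

121 km/h = 33.61 m/s.
General Doppler shift: f' = f · (v + v_o)/(v − v_s).
f' = 25.9 × (344 + 30)/(344 − 33.61) = 25.9 × 374/310.39 ≈ 31.2 Hz.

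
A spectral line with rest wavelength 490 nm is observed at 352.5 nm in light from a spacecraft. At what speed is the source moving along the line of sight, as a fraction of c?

λ'/λ₀ = 0.7194 < 1 (blueshift), so the source is approaching.
λ'/λ₀ = √((1 − β)/(1 + β)) for an approaching source ⇒ β = (1 − r²)/(1 + r²) with r = λ'/λ₀.
β = (1 − 0.5175)/(1 + 0.5175) ≈ 0.318.

0.318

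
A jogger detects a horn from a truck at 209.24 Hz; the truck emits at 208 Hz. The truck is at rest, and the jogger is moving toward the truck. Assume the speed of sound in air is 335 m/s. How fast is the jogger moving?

2.00 m/s

f' = f · (v + v_o)/v ⇒ v_o = v · |f'/f − 1|.
v_o = 335 × |209.24/208 − 1| = 335 × 0.005962 ≈ 2.00 m/s.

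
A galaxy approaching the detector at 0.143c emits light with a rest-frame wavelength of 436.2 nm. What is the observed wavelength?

377.7 nm

Relativistic Doppler for wavelength: λ' = λ₀ · √((1 − β)/(1 + β)).
λ' = 436.2 × √(0.8570/1.1430) = 436.2 × 0.86590 ≈ 377.7 nm.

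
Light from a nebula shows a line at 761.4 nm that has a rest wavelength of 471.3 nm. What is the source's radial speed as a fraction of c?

0.446

λ'/λ₀ = 1.6155 > 1 (redshift), so the source is receding.
λ'/λ₀ = √((1 + β)/(1 − β)) for a receding source ⇒ β = (r² − 1)/(r² + 1) with r = λ'/λ₀.
β = (2.6099 − 1)/(2.6099 + 1) ≈ 0.446.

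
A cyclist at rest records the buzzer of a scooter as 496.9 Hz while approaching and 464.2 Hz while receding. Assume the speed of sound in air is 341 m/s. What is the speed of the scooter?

11.6 m/s

f₁/f₂ = (v + v_s)/(v − v_s), so v_s = v · (f₁ − f₂)/(f₁ + f₂).
v_s = 341 × (496.9 − 464.2)/(496.9 + 464.2) = 341 × 32.7/961.1 ≈ 11.6 m/s.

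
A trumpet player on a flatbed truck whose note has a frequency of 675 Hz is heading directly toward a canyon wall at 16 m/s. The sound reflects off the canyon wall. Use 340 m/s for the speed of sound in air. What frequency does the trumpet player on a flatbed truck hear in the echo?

The canyon wall receives the sound from a moving source: f₁ = f₀ · v/(v − v_e) = 675 × 340/324 ≈ 708 Hz.
On the return leg the trumpet player on a flatbed truck is a moving observer: f₂ = f₁ · (v + v_e)/v = 708 × 356/340 ≈ 742 Hz.

742 Hz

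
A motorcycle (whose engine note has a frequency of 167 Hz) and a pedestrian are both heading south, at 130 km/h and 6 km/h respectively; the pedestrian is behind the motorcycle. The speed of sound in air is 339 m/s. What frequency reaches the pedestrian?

152 Hz

130 km/h = 36.11 m/s; 6 km/h = 1.667 m/s.
The pedestrian is behind, so the motorcycle is moving away from it while the pedestrian is moving toward the motorcycle.
Both move, so f' = f · (v + v_o)/(v + v_s).
f' = 167 × (339 + 1.667)/(339 + 36.11) = 167 × 340.67/375.11 ≈ 152 Hz.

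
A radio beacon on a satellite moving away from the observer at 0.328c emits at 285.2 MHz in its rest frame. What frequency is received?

202.9 MHz

Relativistic Doppler for frequency: f' = f₀ · √((1 − β)/(1 + β)).
f' = 285.2 × √(0.6720/1.3280) = 285.2 × 0.71135 ≈ 202.9 MHz.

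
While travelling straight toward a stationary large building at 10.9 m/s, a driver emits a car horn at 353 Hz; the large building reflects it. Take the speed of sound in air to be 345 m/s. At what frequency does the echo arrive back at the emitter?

376 Hz

The large building receives the sound from a moving source: f₁ = f₀ · v/(v − v_e) = 353 × 345/334.1 ≈ 365 Hz.
On the return leg the driver is a moving observer: f₂ = f₁ · (v + v_e)/v = 365 × 355.9/345 ≈ 376 Hz.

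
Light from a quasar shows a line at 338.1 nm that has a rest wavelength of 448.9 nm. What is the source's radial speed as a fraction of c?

λ'/λ₀ = 0.7532 < 1 (blueshift), so the source is approaching.
λ'/λ₀ = √((1 − β)/(1 + β)) for an approaching source ⇒ β = (1 − r²)/(1 + r²) with r = λ'/λ₀.
β = (1 − 0.5673)/(1 + 0.5673) ≈ 0.276.

0.276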